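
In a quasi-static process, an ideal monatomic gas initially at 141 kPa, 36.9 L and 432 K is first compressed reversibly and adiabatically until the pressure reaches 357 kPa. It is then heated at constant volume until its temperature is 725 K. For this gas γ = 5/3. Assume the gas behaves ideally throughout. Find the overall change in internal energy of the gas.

5290 J

n = P₁V₁/(RT₁) = 141×36.9/(8.314×432) = 1.45 mol.
Step 1 — Adiabatic: T₂/T₁ = (P₂/P₁)^((γ−1)/γ) ⇒ T₂ = 432×(2.53)^0.400 = 626 K; V₂ = 21.1 L.
ΔU = nCvΔT = 1.45×12.5×(626−432) = 3510 J.
Q = 0 for an adiabatic process, so W = −ΔU = -3510 J.
State after step 1: P = 357 kPa, V = 21.1 L, T = 626 K.
Step 2 — Isochoric: V stays 21.1 L; P/T = const ⇒ T₂ = 725 K, P₂ = 413 kPa.
W = 0 (no volume change).
ΔU = nCvΔT = 1.45×12.5×(725−626) = 1780 J.
Q = ΔU = 1780 J.
Net over both steps: W = -3510 J, Q = 1780 J, ΔU = 5290 J.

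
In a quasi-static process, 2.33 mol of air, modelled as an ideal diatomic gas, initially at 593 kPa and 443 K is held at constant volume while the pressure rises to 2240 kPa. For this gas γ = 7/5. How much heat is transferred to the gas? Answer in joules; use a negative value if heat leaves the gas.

59600 J

V₁ = nRT₁/P₁ = 2.33×8.314×443/593 = 14.5 L.
Isochoric: V stays 14.5 L; P/T = const ⇒ T₂ = 1670 K, P₂ = 2240 kPa.
W = 0 (no volume change).
ΔU = nCvΔT = 2.33×20.8×(1670−443) = 59600 J.
Q = ΔU = 59600 J.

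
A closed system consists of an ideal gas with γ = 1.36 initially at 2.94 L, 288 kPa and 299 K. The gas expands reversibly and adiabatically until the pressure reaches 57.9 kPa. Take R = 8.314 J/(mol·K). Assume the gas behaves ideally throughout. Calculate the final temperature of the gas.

Adiabatic: T₂/T₁ = (P₂/P₁)^((γ−1)/γ) ⇒ T₂ = 299×(0.201)^0.265 = 196 K; V₂ = 9.56 L.

196 K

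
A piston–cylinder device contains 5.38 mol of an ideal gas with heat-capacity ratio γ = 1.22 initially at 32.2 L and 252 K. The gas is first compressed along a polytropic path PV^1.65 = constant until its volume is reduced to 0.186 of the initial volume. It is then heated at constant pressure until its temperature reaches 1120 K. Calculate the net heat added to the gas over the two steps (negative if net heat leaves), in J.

159000 J

P₁ = nRT₁/V₁ = 5.38×8.314×252/32.2 = 350 kPa.
Step 1 — Polytropic n=1.65: T₂ = T₁(V₁/V₂)^(n−1) = 252×(5.38)^0.65 = 752 K; P₂ = P₁(V₁/V₂)^n = 5620 kPa.
W = (P₁V₁−P₂V₂)/(n−1) = (350×32.2−5620×5.99)/0.65 = -34400 J.
ΔU = nCvΔT = 5.38×37.8×(752−252) = 102000 J.
Q = ΔU + W = 67300 J.
State after step 1: P = 5620 kPa, V = 5.99 L, T = 752 K.
Step 2 — Isobaric: P stays 5620 kPa; V/T = const ⇒ T₂ = 1120 K, V₂ = 8.92 L.
W = PΔV = 5620×(8.92−5.99) kPa·L = 16500 J.
ΔU = nCvΔT = 5.38×37.8×(1120−752) = 74800 J.
Q = ΔU + W = nCpΔT = 91300 J.
Net over both steps: W = -17900 J, Q = 159000 J, ΔU = 176000 J.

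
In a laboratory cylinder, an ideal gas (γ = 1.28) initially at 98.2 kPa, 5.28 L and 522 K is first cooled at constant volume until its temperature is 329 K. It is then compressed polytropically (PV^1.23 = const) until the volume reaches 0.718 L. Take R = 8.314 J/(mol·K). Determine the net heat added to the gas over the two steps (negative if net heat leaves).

-832 J

n = P₁V₁/(RT₁) = 98.2×5.28/(8.314×522) = 0.119 mol.
Step 1 — Isochoric: V stays 5.28 L; P/T = const ⇒ T₂ = 329 K, P₂ = 61.9 kPa.
W = 0 (no volume change).
ΔU = nCvΔT = 0.119×29.7×(329−522) = -685 J.
Q = ΔU = -685 J.
State after step 1: P = 61.9 kPa, V = 5.28 L, T = 329 K.
Step 2 — Polytropic n=1.23: T₂ = T₁(V₁/V₂)^(n−1) = 329×(7.35)^0.23 = 521 K; P₂ = P₁(V₁/V₂)^n = 720 kPa.
W = (P₁V₁−P₂V₂)/(n−1) = (61.9×5.28−720×0.718)/0.23 = -827 J.
ΔU = nCvΔT = 0.119×29.7×(521−329) = 680 J.
Q = ΔU + W = -148 J.
Net over both steps: W = -827 J, Q = -832 J, ΔU = -5.01 J.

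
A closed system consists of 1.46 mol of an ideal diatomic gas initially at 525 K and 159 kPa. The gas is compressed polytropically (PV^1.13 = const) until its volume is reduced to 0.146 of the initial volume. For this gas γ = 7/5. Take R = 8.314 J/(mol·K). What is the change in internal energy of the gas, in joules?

V₁ = nRT₁/P₁ = 1.46×8.314×525/159 = 40.1 L.
Polytropic n=1.13: T₂ = T₁(V₁/V₂)^(n−1) = 525×(6.85)^0.13 = 674 K; P₂ = P₁(V₁/V₂)^n = 1400 kPa.
For an ideal gas ΔU = nCvΔT with Cv = (5/2)R = 20.8 J/(mol·K).
ΔU = 1.46×20.8×(674−525) = 4530 J.

4530 J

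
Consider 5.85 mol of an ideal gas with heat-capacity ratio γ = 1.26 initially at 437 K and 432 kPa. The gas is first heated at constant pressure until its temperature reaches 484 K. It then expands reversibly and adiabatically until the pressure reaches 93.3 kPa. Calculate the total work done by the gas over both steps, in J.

V₁ = nRT₁/P₁ = 5.85×8.314×437/432 = 49.2 L.
Step 1 — Isobaric: P stays 432 kPa; V/T = const ⇒ T₂ = 484 K, V₂ = 54.5 L.
W = PΔV = 432×(54.5−49.2) kPa·L = 2290 J.
ΔU = nCvΔT = 5.85×32.0×(484−437) = 8790 J.
Q = ΔU + W = nCpΔT = 11100 J.
State after step 1: P = 432 kPa, V = 54.5 L, T = 484 K.
Step 2 — Adiabatic: T₂/T₁ = (P₂/P₁)^((γ−1)/γ) ⇒ T₂ = 484×(0.216)^0.206 = 353 K; V₂ = 184 L.
ΔU = nCvΔT = 5.85×32.0×(353−484) = -24500 J.
Q = 0 for an adiabatic process, so W = −ΔU = 24500 J.
Net over both steps: W = 26800 J, Q = 11100 J, ΔU = -15800 J.

26800 J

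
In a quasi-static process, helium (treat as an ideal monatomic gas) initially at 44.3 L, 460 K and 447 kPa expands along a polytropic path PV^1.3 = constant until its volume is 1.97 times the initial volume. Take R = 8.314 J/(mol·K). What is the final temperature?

375 K

Polytropic n=1.3: T₂ = T₁(V₁/V₂)^(n−1) = 460×(0.508)^0.30 = 375 K; P₂ = P₁(V₁/V₂)^n = 185 kPa.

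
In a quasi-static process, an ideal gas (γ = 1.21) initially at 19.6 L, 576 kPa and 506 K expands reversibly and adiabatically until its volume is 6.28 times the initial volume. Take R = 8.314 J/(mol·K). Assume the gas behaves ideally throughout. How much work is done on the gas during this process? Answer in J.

-17200 J

n = P₁V₁/(RT₁) = 576×19.6/(8.314×506) = 2.68 mol.
Adiabatic: TV^(γ−1) = const ⇒ T₂ = 506×(0.159)^0.210 = 344 K; PV^γ = const ⇒ P₂ = 62.4 kPa.
ΔU = nCvΔT = 2.68×39.6×(344−506) = -17200 J.
Q = 0 for an adiabatic process, so W = −ΔU = 17200 J.
Work done on the gas = −W_by = -17200 J.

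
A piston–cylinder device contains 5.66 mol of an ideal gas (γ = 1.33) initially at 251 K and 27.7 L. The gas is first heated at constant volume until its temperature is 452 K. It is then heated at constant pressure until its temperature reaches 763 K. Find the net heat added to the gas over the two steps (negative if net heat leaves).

P₁ = nRT₁/V₁ = 5.66×8.314×251/27.7 = 426 kPa.
Step 1 — Isochoric: V stays 27.7 L; P/T = const ⇒ T₂ = 452 K, P₂ = 768 kPa.
W = 0 (no volume change).
ΔU = nCvΔT = 5.66×25.2×(452−251) = 28700 J.
Q = ΔU = 28700 J.
State after step 1: P = 768 kPa, V = 27.7 L, T = 452 K.
Step 2 — Isobaric: P stays 768 kPa; V/T = const ⇒ T₂ = 763 K, V₂ = 46.8 L.
W = PΔV = 768×(46.8−27.7) kPa·L = 14600 J.
ΔU = nCvΔT = 5.66×25.2×(763−452) = 44300 J.
Q = ΔU + W = nCpΔT = 59000 J.
Net over both steps: W = 14600 J, Q = 87600 J, ΔU = 73000 J.

87600 J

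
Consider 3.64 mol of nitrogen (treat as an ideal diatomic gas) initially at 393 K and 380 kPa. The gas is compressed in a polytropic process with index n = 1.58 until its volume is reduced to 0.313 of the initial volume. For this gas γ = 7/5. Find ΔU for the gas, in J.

28600 J

V₁ = nRT₁/P₁ = 3.64×8.314×393/380 = 31.3 L.
Polytropic n=1.58: T₂ = T₁(V₁/V₂)^(n−1) = 393×(3.19)^0.58 = 771 K; P₂ = P₁(V₁/V₂)^n = 2380 kPa.
For an ideal gas ΔU = nCvΔT with Cv = (5/2)R = 20.8 J/(mol·K).
ΔU = 3.64×20.8×(771−393) = 28600 J.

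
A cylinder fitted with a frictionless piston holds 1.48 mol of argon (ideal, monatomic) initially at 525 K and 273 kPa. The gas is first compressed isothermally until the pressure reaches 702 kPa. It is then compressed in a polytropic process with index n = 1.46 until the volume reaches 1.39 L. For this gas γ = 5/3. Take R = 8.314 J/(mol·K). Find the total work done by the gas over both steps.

-25600 J

V₁ = nRT₁/P₁ = 1.48×8.314×525/273 = 23.7 L.
Step 1 — Isothermal: T stays 525 K; PV = const ⇒ V₂ = 9.20 L, P₂ = 702 kPa.
ΔU = 0 (ideal gas, T constant).
W = nRT ln(V₂/V₁) = 1.48×8.314×525×ln(0.389) = -6100 J.
Q = ΔU + W = -6100 J.
State after step 1: P = 702 kPa, V = 9.20 L, T = 525 K.
Step 2 — Polytropic n=1.46: T₂ = T₁(V₁/V₂)^(n−1) = 525×(6.62)^0.46 = 1250 K; P₂ = P₁(V₁/V₂)^n = 11100 kPa.
W = (P₁V₁−P₂V₂)/(n−1) = (702×9.20−11100×1.39)/0.46 = -19500 J.
ΔU = nCvΔT = 1.48×12.5×(1250−525) = 13400 J.
Q = ΔU + W = -6030 J.
Net over both steps: W = -25600 J, Q = -12100 J, ΔU = 13400 J.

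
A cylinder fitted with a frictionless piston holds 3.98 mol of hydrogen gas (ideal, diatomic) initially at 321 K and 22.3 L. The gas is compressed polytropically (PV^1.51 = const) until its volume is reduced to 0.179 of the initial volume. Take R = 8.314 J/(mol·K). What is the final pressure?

6400 kPa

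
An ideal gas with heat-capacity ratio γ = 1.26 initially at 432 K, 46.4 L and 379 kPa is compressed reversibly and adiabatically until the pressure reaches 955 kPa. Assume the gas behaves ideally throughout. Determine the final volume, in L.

22.3 L

Adiabatic: T₂/T₁ = (P₂/P₁)^((γ−1)/γ) ⇒ T₂ = 432×(2.52)^0.206 = 523 K; V₂ = 22.3 L.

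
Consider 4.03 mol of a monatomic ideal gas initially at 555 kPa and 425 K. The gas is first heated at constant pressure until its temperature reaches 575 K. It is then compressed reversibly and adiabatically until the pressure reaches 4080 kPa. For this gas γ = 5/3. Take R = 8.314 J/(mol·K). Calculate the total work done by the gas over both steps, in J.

V₁ = nRT₁/P₁ = 4.03×8.314×425/555 = 25.7 L.
Step 1 — Isobaric: P stays 555 kPa; V/T = const ⇒ T₂ = 575 K, V₂ = 34.7 L.
W = PΔV = 555×(34.7−25.7) kPa·L = 5030 J.
ΔU = nCvΔT = 4.03×12.5×(575−425) = 7540 J.
Q = ΔU + W = nCpΔT = 12600 J.
State after step 1: P = 555 kPa, V = 34.7 L, T = 575 K.
Step 2 — Adiabatic: T₂/T₁ = (P₂/P₁)^((γ−1)/γ) ⇒ T₂ = 575×(7.35)^0.400 = 1280 K; V₂ = 10.5 L.
ΔU = nCvΔT = 4.03×12.5×(1280−575) = 35300 J.
Q = 0 for an adiabatic process, so W = −ΔU = -35300 J.
Net over both steps: W = -30300 J, Q = 12600 J, ΔU = 42800 J.

-30300 J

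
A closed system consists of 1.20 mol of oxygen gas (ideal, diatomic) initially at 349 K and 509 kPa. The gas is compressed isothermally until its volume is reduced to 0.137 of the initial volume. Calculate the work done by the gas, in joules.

V₁ = nRT₁/P₁ = 1.20×8.314×349/509 = 6.84 L.
Isothermal: T stays 349 K; PV = const ⇒ V₂ = 0.937 L, P₂ = 3720 kPa.
W = nRT ln(V₂/V₁) = 1.20×8.314×349×ln(0.137) = -6920 J.

-6920 J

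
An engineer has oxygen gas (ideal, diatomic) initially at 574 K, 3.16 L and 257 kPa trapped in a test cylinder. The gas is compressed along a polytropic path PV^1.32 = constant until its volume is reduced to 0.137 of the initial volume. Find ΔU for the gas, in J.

n = P₁V₁/(RT₁) = 257×3.16/(8.314×574) = 0.170 mol.
Polytropic n=1.32: T₂ = T₁(V₁/V₂)^(n−1) = 574×(7.30)^0.32 = 1080 K; P₂ = P₁(V₁/V₂)^n = 3540 kPa.
For an ideal gas ΔU = nCvΔT with Cv = (5/2)R = 20.8 J/(mol·K).
ΔU = 0.170×20.8×(1080−574) = 1810 J.

1810 J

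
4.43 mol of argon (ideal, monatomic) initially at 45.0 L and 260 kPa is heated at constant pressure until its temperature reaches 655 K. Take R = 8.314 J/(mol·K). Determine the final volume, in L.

92.8 L

T₁ = P₁V₁/(nR) = 260×45.0/(4.43×8.314) = 318 K.
Isobaric: P stays 260 kPa; V/T = const ⇒ T₂ = 655 K, V₂ = 92.8 L.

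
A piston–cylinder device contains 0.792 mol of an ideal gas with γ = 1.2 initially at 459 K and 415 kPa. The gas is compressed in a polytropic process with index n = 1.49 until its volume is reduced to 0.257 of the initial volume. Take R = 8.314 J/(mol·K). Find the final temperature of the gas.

893 K

V₁ = nRT₁/P₁ = 0.792×8.314×459/415 = 7.28 L.
Polytropic n=1.49: T₂ = T₁(V₁/V₂)^(n−1) = 459×(3.89)^0.49 = 893 K; P₂ = P₁(V₁/V₂)^n = 3140 kPa.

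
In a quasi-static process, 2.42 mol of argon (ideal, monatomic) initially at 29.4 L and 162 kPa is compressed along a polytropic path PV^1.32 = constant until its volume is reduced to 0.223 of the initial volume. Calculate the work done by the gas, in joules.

T₁ = P₁V₁/(nR) = 162×29.4/(2.42×8.314) = 237 K.
Polytropic n=1.32: T₂ = T₁(V₁/V₂)^(n−1) = 237×(4.48)^0.32 = 383 K; P₂ = P₁(V₁/V₂)^n = 1170 kPa.
W = (P₁V₁−P₂V₂)/(n−1) = (162×29.4−1170×6.56)/0.32 = -9170 J.

-9170 J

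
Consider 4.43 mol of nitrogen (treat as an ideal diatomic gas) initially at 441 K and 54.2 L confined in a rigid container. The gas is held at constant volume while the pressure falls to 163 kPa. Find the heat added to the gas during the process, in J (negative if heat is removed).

P₁ = nRT₁/V₁ = 4.43×8.314×441/54.2 = 300 kPa.
Isochoric: V stays 54.2 L; P/T = const ⇒ T₂ = 240 K, P₂ = 163 kPa.
W = 0 (no volume change).
ΔU = nCvΔT = 4.43×20.8×(240−441) = -18500 J.
Q = ΔU = -18500 J.

-18500 J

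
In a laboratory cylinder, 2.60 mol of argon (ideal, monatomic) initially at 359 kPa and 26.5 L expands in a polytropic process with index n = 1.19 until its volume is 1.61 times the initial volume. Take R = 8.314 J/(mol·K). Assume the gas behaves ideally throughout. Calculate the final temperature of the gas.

402 K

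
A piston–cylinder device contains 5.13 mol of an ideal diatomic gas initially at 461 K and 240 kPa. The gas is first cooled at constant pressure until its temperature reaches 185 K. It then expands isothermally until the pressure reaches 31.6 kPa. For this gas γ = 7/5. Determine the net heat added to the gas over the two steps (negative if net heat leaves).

-25200 J

V₁ = nRT₁/P₁ = 5.13×8.314×461/240 = 81.9 L.
Step 1 — Isobaric: P stays 240 kPa; V/T = const ⇒ T₂ = 185 K, V₂ = 32.9 L.
W = PΔV = 240×(32.9−81.9) kPa·L = -11800 J.
ΔU = nCvΔT = 5.13×20.8×(185−461) = -29400 J.
Q = ΔU + W = nCpΔT = -41200 J.
State after step 1: P = 240 kPa, V = 32.9 L, T = 185 K.
Step 2 — Isothermal: T stays 185 K; PV = const ⇒ V₂ = 250 L, P₂ = 31.6 kPa.
ΔU = 0 (ideal gas, T constant).
W = nRT ln(V₂/V₁) = 5.13×8.314×185×ln(7.59) = 16000 J.
Q = ΔU + W = 16000 J.
Net over both steps: W = 4230 J, Q = -25200 J, ΔU = -29400 J.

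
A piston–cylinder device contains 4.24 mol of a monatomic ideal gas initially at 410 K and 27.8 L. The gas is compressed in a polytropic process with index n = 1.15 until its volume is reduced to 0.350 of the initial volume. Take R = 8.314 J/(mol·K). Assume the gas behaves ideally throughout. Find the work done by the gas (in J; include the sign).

P₁ = nRT₁/V₁ = 4.24×8.314×410/27.8 = 520 kPa.
Polytropic n=1.15: T₂ = T₁(V₁/V₂)^(n−1) = 410×(2.86)^0.15 = 480 K; P₂ = P₁(V₁/V₂)^n = 1740 kPa.
W = (P₁V₁−P₂V₂)/(n−1) = (520×27.8−1740×9.73)/0.15 = -16400 J.

-16400 J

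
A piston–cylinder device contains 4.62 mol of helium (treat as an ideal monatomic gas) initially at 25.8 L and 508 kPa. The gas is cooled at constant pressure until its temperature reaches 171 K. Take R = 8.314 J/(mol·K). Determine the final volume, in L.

12.9 L

T₁ = P₁V₁/(nR) = 508×25.8/(4.62×8.314) = 341 K.
Isobaric: P stays 508 kPa; V/T = const ⇒ T₂ = 171 K, V₂ = 12.9 L.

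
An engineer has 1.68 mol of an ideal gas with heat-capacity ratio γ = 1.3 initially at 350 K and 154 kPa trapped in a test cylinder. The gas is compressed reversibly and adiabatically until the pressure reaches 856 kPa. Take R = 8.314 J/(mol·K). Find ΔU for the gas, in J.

V₁ = nRT₁/P₁ = 1.68×8.314×350/154 = 31.7 L.
Adiabatic: T₂/T₁ = (P₂/P₁)^((γ−1)/γ) ⇒ T₂ = 350×(5.56)^0.231 = 520 K; V₂ = 8.48 L.
For an ideal gas ΔU = nCvΔT with Cv = R/(γ−1) = 27.7 J/(mol·K).
ΔU = 1.68×27.7×(520−350) = 7910 J.

7910 J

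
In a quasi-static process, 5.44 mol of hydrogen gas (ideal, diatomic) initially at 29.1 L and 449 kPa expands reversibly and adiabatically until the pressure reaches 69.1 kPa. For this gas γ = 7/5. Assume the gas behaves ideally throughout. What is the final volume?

T₁ = P₁V₁/(nR) = 449×29.1/(5.44×8.314) = 289 K.
Adiabatic: T₂/T₁ = (P₂/P₁)^((γ−1)/γ) ⇒ T₂ = 289×(0.154)^0.286 = 169 K; V₂ = 111 L.

111 L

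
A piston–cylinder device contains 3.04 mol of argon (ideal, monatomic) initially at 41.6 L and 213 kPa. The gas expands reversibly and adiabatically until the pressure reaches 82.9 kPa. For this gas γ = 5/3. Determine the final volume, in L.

T₁ = P₁V₁/(nR) = 213×41.6/(3.04×8.314) = 351 K.
Adiabatic: T₂/T₁ = (P₂/P₁)^((γ−1)/γ) ⇒ T₂ = 351×(0.389)^0.400 = 240 K; V₂ = 73.3 L.

73.3 L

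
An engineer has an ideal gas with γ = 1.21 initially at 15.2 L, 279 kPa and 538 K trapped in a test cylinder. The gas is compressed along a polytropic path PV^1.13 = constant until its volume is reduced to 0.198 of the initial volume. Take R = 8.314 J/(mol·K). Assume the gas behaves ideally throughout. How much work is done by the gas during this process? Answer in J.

-7640 J

n = P₁V₁/(RT₁) = 279×15.2/(8.314×538) = 0.948 mol.
Polytropic n=1.13: T₂ = T₁(V₁/V₂)^(n−1) = 538×(5.05)^0.13 = 664 K; P₂ = P₁(V₁/V₂)^n = 1740 kPa.
W = (P₁V₁−P₂V₂)/(n−1) = (279×15.2−1740×3.01)/0.13 = -7640 J.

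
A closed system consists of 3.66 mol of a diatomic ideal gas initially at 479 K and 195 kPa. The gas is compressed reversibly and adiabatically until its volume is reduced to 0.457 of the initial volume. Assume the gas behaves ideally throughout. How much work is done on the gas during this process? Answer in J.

V₁ = nRT₁/P₁ = 3.66×8.314×479/195 = 74.7 L.
Adiabatic: TV^(γ−1) = const ⇒ T₂ = 479×(2.19)^0.400 = 655 K; PV^γ = const ⇒ P₂ = 584 kPa.
ΔU = nCvΔT = 3.66×20.8×(655−479) = 13400 J.
Q = 0 for an adiabatic process, so W = −ΔU = -13400 J.
Work done on the gas = −W_by = 13400 J.

13400 J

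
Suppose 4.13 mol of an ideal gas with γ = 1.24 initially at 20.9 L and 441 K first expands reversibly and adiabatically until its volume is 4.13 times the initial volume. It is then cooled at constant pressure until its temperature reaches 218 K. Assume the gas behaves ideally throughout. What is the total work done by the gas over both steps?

P₁ = nRT₁/V₁ = 4.13×8.314×441/20.9 = 725 kPa.
Step 1 — Adiabatic: TV^(γ−1) = const ⇒ T₂ = 441×(0.242)^0.240 = 314 K; PV^γ = const ⇒ P₂ = 125 kPa.
ΔU = nCvΔT = 4.13×34.6×(314−441) = -18200 J.
Q = 0 for an adiabatic process, so W = −ΔU = 18200 J.
State after step 1: P = 125 kPa, V = 86.3 L, T = 314 K.
Step 2 — Isobaric: P stays 125 kPa; V/T = const ⇒ T₂ = 218 K, V₂ = 60.0 L.
W = PΔV = 125×(60.0−86.3) kPa·L = -3290 J.
ΔU = nCvΔT = 4.13×34.6×(218−314) = -13700 J.
Q = ΔU + W = nCpΔT = -17000 J.
Net over both steps: W = 14900 J, Q = -17000 J, ΔU = -31900 J.

14900 J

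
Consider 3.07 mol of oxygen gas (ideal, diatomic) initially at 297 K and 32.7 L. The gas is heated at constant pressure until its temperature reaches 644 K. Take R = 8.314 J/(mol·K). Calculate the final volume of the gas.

70.9 L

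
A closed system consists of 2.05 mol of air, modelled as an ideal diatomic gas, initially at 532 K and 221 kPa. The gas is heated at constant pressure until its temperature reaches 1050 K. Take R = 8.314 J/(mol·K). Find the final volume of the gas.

81.0 L

V₁ = nRT₁/P₁ = 2.05×8.314×532/221 = 41.0 L.
Isobaric: P stays 221 kPa; V/T = const ⇒ T₂ = 1050 K, V₂ = 81.0 L.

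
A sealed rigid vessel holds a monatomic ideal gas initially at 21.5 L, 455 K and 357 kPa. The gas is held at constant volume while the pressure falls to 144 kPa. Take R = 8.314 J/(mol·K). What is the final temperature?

184 K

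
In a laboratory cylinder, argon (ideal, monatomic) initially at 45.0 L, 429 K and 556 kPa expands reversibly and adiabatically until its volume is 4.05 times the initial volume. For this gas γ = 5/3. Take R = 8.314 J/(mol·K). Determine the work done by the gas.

22800 J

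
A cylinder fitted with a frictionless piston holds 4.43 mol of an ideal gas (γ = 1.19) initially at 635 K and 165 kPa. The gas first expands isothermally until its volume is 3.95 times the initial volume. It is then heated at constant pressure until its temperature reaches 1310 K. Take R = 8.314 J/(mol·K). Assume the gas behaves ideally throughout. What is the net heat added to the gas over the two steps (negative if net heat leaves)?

188000 J

V₁ = nRT₁/P₁ = 4.43×8.314×635/165 = 142 L.
Step 1 — Isothermal: T stays 635 K; PV = const ⇒ V₂ = 560 L, P₂ = 41.8 kPa.
ΔU = 0 (ideal gas, T constant).
W = nRT ln(V₂/V₁) = 4.43×8.314×635×ln(3.95) = 32100 J.
Q = ΔU + W = 32100 J.
State after step 1: P = 41.8 kPa, V = 560 L, T = 635 K.
Step 2 — Isobaric: P stays 41.8 kPa; V/T = const ⇒ T₂ = 1310 K, V₂ = 1160 L.
W = PΔV = 41.8×(1160−560) kPa·L = 24900 J.
ΔU = nCvΔT = 4.43×43.8×(1310−635) = 131000 J.
Q = ΔU + W = nCpΔT = 156000 J.
Net over both steps: W = 57000 J, Q = 188000 J, ΔU = 131000 J.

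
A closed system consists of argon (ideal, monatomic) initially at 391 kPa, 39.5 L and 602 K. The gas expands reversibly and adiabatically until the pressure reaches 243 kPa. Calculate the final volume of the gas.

52.5 L

Adiabatic: T₂/T₁ = (P₂/P₁)^((γ−1)/γ) ⇒ T₂ = 602×(0.621)^0.400 = 498 K; V₂ = 52.5 L.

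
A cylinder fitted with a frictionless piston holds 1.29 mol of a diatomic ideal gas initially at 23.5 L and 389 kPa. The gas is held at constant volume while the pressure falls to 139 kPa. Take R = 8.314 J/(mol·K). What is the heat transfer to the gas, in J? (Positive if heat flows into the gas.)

T₁ = P₁V₁/(nR) = 389×23.5/(1.29×8.314) = 852 K.
Isochoric: V stays 23.5 L; P/T = const ⇒ T₂ = 305 K, P₂ = 139 kPa.
W = 0 (no volume change).
ΔU = nCvΔT = 1.29×20.8×(305−852) = -14700 J.
Q = ΔU = -14700 J.

-14700 J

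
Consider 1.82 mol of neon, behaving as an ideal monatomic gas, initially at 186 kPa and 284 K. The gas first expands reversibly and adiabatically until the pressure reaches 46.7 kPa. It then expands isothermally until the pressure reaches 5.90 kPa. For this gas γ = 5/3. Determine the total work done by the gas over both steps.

7850 J

V₁ = nRT₁/P₁ = 1.82×8.314×284/186 = 23.1 L.
Step 1 — Adiabatic: T₂/T₁ = (P₂/P₁)^((γ−1)/γ) ⇒ T₂ = 284×(0.251)^0.400 = 163 K; V₂ = 52.9 L.
ΔU = nCvΔT = 1.82×12.5×(163−284) = -2740 J.
Q = 0 for an adiabatic process, so W = −ΔU = 2740 J.
State after step 1: P = 46.7 kPa, V = 52.9 L, T = 163 K.
Step 2 — Isothermal: T stays 163 K; PV = const ⇒ V₂ = 419 L, P₂ = 5.90 kPa.
ΔU = 0 (ideal gas, T constant).
W = nRT ln(V₂/V₁) = 1.82×8.314×163×ln(7.92) = 5110 J.
Q = ΔU + W = 5110 J.
Net over both steps: W = 7850 J, Q = 5110 J, ΔU = -2740 J.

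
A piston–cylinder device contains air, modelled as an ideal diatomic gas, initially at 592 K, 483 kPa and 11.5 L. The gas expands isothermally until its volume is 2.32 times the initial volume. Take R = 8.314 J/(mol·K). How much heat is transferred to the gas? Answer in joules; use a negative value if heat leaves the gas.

4670 J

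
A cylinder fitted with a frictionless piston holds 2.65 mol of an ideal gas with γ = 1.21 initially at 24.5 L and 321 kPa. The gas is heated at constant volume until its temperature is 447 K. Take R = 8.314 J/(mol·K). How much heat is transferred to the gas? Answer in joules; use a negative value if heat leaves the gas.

9450 J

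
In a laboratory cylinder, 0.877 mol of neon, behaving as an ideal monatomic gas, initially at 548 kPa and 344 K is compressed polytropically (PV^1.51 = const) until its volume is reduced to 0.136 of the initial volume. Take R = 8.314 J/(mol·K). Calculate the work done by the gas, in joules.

-8690 J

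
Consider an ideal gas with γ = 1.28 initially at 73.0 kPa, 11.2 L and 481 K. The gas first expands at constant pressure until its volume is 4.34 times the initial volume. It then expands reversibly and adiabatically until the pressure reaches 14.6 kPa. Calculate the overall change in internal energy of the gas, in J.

5990 J

n = P₁V₁/(RT₁) = 73.0×11.2/(8.314×481) = 0.204 mol.
Step 1 — Isobaric: P stays 73.0 kPa; V/T = const ⇒ T₂ = 2090 K, V₂ = 48.6 L.
W = PΔV = 73.0×(48.6−11.2) kPa·L = 2730 J.
ΔU = nCvΔT = 0.204×29.7×(2090−481) = 9750 J.
Q = ΔU + W = nCpΔT = 12500 J.
State after step 1: P = 73.0 kPa, V = 48.6 L, T = 2090 K.
Step 2 — Adiabatic: T₂/T₁ = (P₂/P₁)^((γ−1)/γ) ⇒ T₂ = 2090×(0.200)^0.219 = 1470 K; V₂ = 171 L.
ΔU = nCvΔT = 0.204×29.7×(1470−2090) = -3760 J.
Q = 0 for an adiabatic process, so W = −ΔU = 3760 J.
Net over both steps: W = 6490 J, Q = 12500 J, ΔU = 5990 J.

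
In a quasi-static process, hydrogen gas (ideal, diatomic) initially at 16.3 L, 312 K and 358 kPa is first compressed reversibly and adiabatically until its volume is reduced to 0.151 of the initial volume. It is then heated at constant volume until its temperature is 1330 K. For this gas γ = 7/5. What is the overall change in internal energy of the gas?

47600 J

n = P₁V₁/(RT₁) = 358×16.3/(8.314×312) = 2.25 mol.
Step 1 — Adiabatic: TV^(γ−1) = const ⇒ T₂ = 312×(6.62)^0.400 = 665 K; PV^γ = const ⇒ P₂ = 5050 kPa.
ΔU = nCvΔT = 2.25×20.8×(665−312) = 16500 J.
Q = 0 for an adiabatic process, so W = −ΔU = -16500 J.
State after step 1: P = 5050 kPa, V = 2.46 L, T = 665 K.
Step 2 — Isochoric: V stays 2.46 L; P/T = const ⇒ T₂ = 1330 K, P₂ = 10100 kPa.
W = 0 (no volume change).
ΔU = nCvΔT = 2.25×20.8×(1330−665) = 31100 J.
Q = ΔU = 31100 J.
Net over both steps: W = -16500 J, Q = 31100 J, ΔU = 47600 J.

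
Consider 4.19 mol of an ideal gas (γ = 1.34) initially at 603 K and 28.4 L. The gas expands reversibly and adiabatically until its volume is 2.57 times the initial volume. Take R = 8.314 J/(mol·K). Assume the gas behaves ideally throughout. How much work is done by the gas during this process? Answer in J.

17000 J

P₁ = nRT₁/V₁ = 4.19×8.314×603/28.4 = 740 kPa.
Adiabatic: TV^(γ−1) = const ⇒ T₂ = 603×(0.389)^0.340 = 437 K; PV^γ = const ⇒ P₂ = 209 kPa.
ΔU = nCvΔT = 4.19×24.5×(437−603) = -17000 J.
Q = 0 for an adiabatic process, so W = −ΔU = 17000 J.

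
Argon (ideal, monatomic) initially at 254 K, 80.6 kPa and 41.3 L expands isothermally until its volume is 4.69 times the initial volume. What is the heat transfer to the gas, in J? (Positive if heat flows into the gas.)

n = P₁V₁/(RT₁) = 80.6×41.3/(8.314×254) = 1.58 mol.
Isothermal: T stays 254 K; PV = const ⇒ V₂ = 194 L, P₂ = 17.2 kPa.
ΔU = 0 (ideal gas, T constant).
W = nRT ln(V₂/V₁) = 1.58×8.314×254×ln(4.69) = 5140 J.
Q = ΔU + W = 5140 J.

5140 J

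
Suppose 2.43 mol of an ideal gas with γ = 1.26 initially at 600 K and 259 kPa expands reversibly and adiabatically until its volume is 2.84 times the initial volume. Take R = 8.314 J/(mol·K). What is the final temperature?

V₁ = nRT₁/P₁ = 2.43×8.314×600/259 = 46.8 L.
Adiabatic: TV^(γ−1) = const ⇒ T₂ = 600×(0.352)^0.260 = 457 K; PV^γ = const ⇒ P₂ = 69.5 kPa.

457 K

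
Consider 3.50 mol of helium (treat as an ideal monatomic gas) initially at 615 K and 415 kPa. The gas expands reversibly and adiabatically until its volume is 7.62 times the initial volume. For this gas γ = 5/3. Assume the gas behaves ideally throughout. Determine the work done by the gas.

V₁ = nRT₁/P₁ = 3.50×8.314×615/415 = 43.1 L.
Adiabatic: TV^(γ−1) = const ⇒ T₂ = 615×(0.131)^0.667 = 159 K; PV^γ = const ⇒ P₂ = 14.1 kPa.
ΔU = nCvΔT = 3.50×12.5×(159−615) = -19900 J.
Q = 0 for an adiabatic process, so W = −ΔU = 19900 J.

19900 J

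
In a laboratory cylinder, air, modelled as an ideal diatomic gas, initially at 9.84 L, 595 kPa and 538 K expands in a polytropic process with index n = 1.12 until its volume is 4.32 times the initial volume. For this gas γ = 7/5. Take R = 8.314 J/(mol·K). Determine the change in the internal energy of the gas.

-2360 J

n = P₁V₁/(RT₁) = 595×9.84/(8.314×538) = 1.31 mol.
Polytropic n=1.12: T₂ = T₁(V₁/V₂)^(n−1) = 538×(0.231)^0.12 = 451 K; P₂ = P₁(V₁/V₂)^n = 116 kPa.
For an ideal gas ΔU = nCvΔT with Cv = (5/2)R = 20.8 J/(mol·K).
ΔU = 1.31×20.8×(451−538) = -2360 J.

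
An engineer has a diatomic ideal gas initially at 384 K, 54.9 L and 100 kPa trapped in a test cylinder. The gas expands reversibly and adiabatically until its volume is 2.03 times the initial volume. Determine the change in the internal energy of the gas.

-3390 J

n = P₁V₁/(RT₁) = 100×54.9/(8.314×384) = 1.72 mol.
Adiabatic: TV^(γ−1) = const ⇒ T₂ = 384×(0.493)^0.400 = 289 K; PV^γ = const ⇒ P₂ = 37.1 kPa.
For an ideal gas ΔU = nCvΔT with Cv = (5/2)R = 20.8 J/(mol·K).
ΔU = 1.72×20.8×(289−384) = -3390 J.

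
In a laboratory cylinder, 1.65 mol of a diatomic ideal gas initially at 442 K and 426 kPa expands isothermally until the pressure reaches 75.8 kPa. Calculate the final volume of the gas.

80.0 L

V₁ = nRT₁/P₁ = 1.65×8.314×442/426 = 14.2 L.
Isothermal: T stays 442 K; PV = const ⇒ V₂ = 80.0 L, P₂ = 75.8 kPa.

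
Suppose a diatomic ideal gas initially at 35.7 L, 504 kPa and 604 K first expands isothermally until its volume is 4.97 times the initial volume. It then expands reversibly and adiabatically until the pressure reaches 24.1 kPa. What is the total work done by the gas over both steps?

44000 J

n = P₁V₁/(RT₁) = 504×35.7/(8.314×604) = 3.58 mol.
Step 1 — Isothermal: T stays 604 K; PV = const ⇒ V₂ = 177 L, P₂ = 101 kPa.
ΔU = 0 (ideal gas, T constant).
W = nRT ln(V₂/V₁) = 3.58×8.314×604×ln(4.97) = 28900 J.
Q = ΔU + W = 28900 J.
State after step 1: P = 101 kPa, V = 177 L, T = 604 K.
Step 2 — Adiabatic: T₂/T₁ = (P₂/P₁)^((γ−1)/γ) ⇒ T₂ = 604×(0.238)^0.286 = 401 K; V₂ = 495 L.
ΔU = nCvΔT = 3.58×20.8×(401−604) = -15100 J.
Q = 0 for an adiabatic process, so W = −ΔU = 15100 J.
Net over both steps: W = 44000 J, Q = 28900 J, ΔU = -15100 J.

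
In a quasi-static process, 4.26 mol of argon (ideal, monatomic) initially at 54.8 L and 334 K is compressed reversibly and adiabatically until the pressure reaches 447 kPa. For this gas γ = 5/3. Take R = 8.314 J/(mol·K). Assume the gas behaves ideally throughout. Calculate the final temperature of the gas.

P₁ = nRT₁/V₁ = 4.26×8.314×334/54.8 = 216 kPa.
Adiabatic: T₂/T₁ = (P₂/P₁)^((γ−1)/γ) ⇒ T₂ = 334×(2.07)^0.400 = 447 K; V₂ = 35.4 L.

447 K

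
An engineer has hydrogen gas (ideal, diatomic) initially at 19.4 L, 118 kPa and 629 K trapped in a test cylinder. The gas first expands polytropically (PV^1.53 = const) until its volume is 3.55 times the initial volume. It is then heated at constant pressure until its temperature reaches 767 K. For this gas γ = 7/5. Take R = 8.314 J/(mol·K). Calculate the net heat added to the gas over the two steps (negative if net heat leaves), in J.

4990 J

n = P₁V₁/(RT₁) = 118×19.4/(8.314×629) = 0.438 mol.
Step 1 — Polytropic n=1.53: T₂ = T₁(V₁/V₂)^(n−1) = 629×(0.282)^0.53 = 321 K; P₂ = P₁(V₁/V₂)^n = 17.0 kPa.
W = (P₁V₁−P₂V₂)/(n−1) = (118×19.4−17.0×68.9)/0.53 = 2110 J.
ΔU = nCvΔT = 0.438×20.8×(321−629) = -2800 J.
Q = ΔU + W = -687 J.
State after step 1: P = 17.0 kPa, V = 68.9 L, T = 321 K.
Step 2 — Isobaric: P stays 17.0 kPa; V/T = const ⇒ T₂ = 767 K, V₂ = 164 L.
W = PΔV = 17.0×(164−68.9) kPa·L = 1620 J.
ΔU = nCvΔT = 0.438×20.8×(767−321) = 4050 J.
Q = ΔU + W = nCpΔT = 5680 J.
Net over both steps: W = 3730 J, Q = 4990 J, ΔU = 1260 J.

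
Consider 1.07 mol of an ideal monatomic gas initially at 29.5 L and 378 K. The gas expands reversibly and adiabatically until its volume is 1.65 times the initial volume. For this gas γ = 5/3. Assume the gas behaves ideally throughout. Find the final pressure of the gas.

49.5 kPa

P₁ = nRT₁/V₁ = 1.07×8.314×378/29.5 = 114 kPa.
Adiabatic: TV^(γ−1) = const ⇒ T₂ = 378×(0.606)^0.667 = 271 K; PV^γ = const ⇒ P₂ = 49.5 kPa.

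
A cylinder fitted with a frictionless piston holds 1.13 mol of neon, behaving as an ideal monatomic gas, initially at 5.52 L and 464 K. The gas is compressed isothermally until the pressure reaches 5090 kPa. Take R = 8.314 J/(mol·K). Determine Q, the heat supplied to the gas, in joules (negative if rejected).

-8120 J

P₁ = nRT₁/V₁ = 1.13×8.314×464/5.52 = 790 kPa.
Isothermal: T stays 464 K; PV = const ⇒ V₂ = 0.856 L, P₂ = 5090 kPa.
ΔU = 0 (ideal gas, T constant).
W = nRT ln(V₂/V₁) = 1.13×8.314×464×ln(0.155) = -8120 J.
Q = ΔU + W = -8120 J.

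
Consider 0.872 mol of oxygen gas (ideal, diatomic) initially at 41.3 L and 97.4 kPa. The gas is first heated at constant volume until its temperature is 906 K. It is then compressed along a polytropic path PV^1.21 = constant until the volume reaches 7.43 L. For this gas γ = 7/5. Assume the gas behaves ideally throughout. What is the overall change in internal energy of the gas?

13500 J

T₁ = P₁V₁/(nR) = 97.4×41.3/(0.872×8.314) = 555 K.
Step 1 — Isochoric: V stays 41.3 L; P/T = const ⇒ T₂ = 906 K, P₂ = 159 kPa.
W = 0 (no volume change).
ΔU = nCvΔT = 0.872×20.8×(906−555) = 6360 J.
Q = ΔU = 6360 J.
State after step 1: P = 159 kPa, V = 41.3 L, T = 906 K.
Step 2 — Polytropic n=1.21: T₂ = T₁(V₁/V₂)^(n−1) = 906×(5.56)^0.21 = 1300 K; P₂ = P₁(V₁/V₂)^n = 1270 kPa.
W = (P₁V₁−P₂V₂)/(n−1) = (159×41.3−1270×7.43)/0.21 = -13600 J.
ΔU = nCvΔT = 0.872×20.8×(1300−906) = 7120 J.
Q = ΔU + W = -6440 J.
Net over both steps: W = -13600 J, Q = -78.4 J, ΔU = 13500 J.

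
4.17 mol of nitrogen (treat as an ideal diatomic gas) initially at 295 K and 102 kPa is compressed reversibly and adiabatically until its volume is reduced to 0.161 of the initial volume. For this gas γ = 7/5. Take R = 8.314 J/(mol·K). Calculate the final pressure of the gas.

V₁ = nRT₁/P₁ = 4.17×8.314×295/102 = 100 L.
Adiabatic: TV^(γ−1) = const ⇒ T₂ = 295×(6.21)^0.400 = 612 K; PV^γ = const ⇒ P₂ = 1320 kPa.

1320 kPa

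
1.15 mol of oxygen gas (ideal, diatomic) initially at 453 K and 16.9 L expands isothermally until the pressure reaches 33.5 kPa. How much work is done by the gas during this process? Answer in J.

8810 J

P₁ = nRT₁/V₁ = 1.15×8.314×453/16.9 = 256 kPa.
Isothermal: T stays 453 K; PV = const ⇒ V₂ = 129 L, P₂ = 33.5 kPa.
W = nRT ln(V₂/V₁) = 1.15×8.314×453×ln(7.65) = 8810 J.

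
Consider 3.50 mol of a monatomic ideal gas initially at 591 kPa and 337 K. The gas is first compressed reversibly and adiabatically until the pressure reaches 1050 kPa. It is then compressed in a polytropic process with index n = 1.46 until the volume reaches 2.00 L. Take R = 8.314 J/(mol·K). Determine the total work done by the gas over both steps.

-37600 J

V₁ = nRT₁/P₁ = 3.50×8.314×337/591 = 16.6 L.
Step 1 — Adiabatic: T₂/T₁ = (P₂/P₁)^((γ−1)/γ) ⇒ T₂ = 337×(1.78)^0.400 = 424 K; V₂ = 11.8 L.
ΔU = nCvΔT = 3.50×12.5×(424−337) = 3800 J.
Q = 0 for an adiabatic process, so W = −ΔU = -3800 J.
State after step 1: P = 1050 kPa, V = 11.8 L, T = 424 K.
Step 2 — Polytropic n=1.46: T₂ = T₁(V₁/V₂)^(n−1) = 424×(5.88)^0.46 = 958 K; P₂ = P₁(V₁/V₂)^n = 13900 kPa.
W = (P₁V₁−P₂V₂)/(n−1) = (1050×11.8−13900×2.00)/0.46 = -33800 J.
ΔU = nCvΔT = 3.50×12.5×(958−424) = 23300 J.
Q = ΔU + W = -10500 J.
Net over both steps: W = -37600 J, Q = -10500 J, ΔU = 27100 J.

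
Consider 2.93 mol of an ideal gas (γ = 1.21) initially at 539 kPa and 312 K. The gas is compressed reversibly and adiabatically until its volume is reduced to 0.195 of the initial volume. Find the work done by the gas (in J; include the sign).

V₁ = nRT₁/P₁ = 2.93×8.314×312/539 = 14.1 L.
Adiabatic: TV^(γ−1) = const ⇒ T₂ = 312×(5.13)^0.210 = 440 K; PV^γ = const ⇒ P₂ = 3900 kPa.
ΔU = nCvΔT = 2.93×39.6×(440−312) = 14800 J.
Q = 0 for an adiabatic process, so W = −ΔU = -14800 J.

-14800 J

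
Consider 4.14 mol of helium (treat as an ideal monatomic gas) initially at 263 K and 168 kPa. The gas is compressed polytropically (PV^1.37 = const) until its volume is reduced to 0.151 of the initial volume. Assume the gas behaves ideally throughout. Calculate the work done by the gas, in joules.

-24800 J

V₁ = nRT₁/P₁ = 4.14×8.314×263/168 = 53.9 L.
Polytropic n=1.37: T₂ = T₁(V₁/V₂)^(n−1) = 263×(6.62)^0.37 = 529 K; P₂ = P₁(V₁/V₂)^n = 2240 kPa.
W = (P₁V₁−P₂V₂)/(n−1) = (168×53.9−2240×8.14)/0.37 = -24800 J.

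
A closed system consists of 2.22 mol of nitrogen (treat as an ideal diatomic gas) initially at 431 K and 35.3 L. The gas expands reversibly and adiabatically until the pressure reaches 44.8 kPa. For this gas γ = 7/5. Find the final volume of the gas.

112 L

P₁ = nRT₁/V₁ = 2.22×8.314×431/35.3 = 225 kPa.
Adiabatic: T₂/T₁ = (P₂/P₁)^((γ−1)/γ) ⇒ T₂ = 431×(0.199)^0.286 = 272 K; V₂ = 112 L.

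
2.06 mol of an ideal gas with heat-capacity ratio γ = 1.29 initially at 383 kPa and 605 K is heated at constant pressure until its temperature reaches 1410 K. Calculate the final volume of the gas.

63.1 L

V₁ = nRT₁/P₁ = 2.06×8.314×605/383 = 27.1 L.
Isobaric: P stays 383 kPa; V/T = const ⇒ T₂ = 1410 K, V₂ = 63.1 L.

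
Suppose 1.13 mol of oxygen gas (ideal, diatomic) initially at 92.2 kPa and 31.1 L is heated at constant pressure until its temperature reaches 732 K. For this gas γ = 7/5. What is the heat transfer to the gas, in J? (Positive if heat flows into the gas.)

T₁ = P₁V₁/(nR) = 92.2×31.1/(1.13×8.314) = 305 K.
Isobaric: P stays 92.2 kPa; V/T = const ⇒ T₂ = 732 K, V₂ = 74.6 L.
W = PΔV = 92.2×(74.6−31.1) kPa·L = 4010 J.
ΔU = nCvΔT = 1.13×20.8×(732−305) = 10000 J.
Q = ΔU + W = nCpΔT = 14000 J.

14000 J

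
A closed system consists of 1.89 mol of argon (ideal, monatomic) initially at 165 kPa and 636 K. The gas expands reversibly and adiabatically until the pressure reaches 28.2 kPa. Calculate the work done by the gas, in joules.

7600 J

V₁ = nRT₁/P₁ = 1.89×8.314×636/165 = 60.6 L.
Adiabatic: T₂/T₁ = (P₂/P₁)^((γ−1)/γ) ⇒ T₂ = 636×(0.171)^0.400 = 314 K; V₂ = 175 L.
ΔU = nCvΔT = 1.89×12.5×(314−636) = -7600 J.
Q = 0 for an adiabatic process, so W = −ΔU = 7600 J.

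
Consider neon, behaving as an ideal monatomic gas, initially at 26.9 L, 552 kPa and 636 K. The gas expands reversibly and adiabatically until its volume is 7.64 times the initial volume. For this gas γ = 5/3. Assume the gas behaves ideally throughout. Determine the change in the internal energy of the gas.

-16500 J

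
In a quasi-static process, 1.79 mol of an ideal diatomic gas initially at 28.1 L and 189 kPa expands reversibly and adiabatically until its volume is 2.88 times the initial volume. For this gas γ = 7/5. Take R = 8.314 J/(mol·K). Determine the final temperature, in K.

234 K

T₁ = P₁V₁/(nR) = 189×28.1/(1.79×8.314) = 357 K.
Adiabatic: TV^(γ−1) = const ⇒ T₂ = 357×(0.347)^0.400 = 234 K; PV^γ = const ⇒ P₂ = 43.0 kPa.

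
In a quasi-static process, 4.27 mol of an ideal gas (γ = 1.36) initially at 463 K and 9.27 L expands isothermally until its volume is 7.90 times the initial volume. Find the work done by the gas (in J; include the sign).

34000 J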